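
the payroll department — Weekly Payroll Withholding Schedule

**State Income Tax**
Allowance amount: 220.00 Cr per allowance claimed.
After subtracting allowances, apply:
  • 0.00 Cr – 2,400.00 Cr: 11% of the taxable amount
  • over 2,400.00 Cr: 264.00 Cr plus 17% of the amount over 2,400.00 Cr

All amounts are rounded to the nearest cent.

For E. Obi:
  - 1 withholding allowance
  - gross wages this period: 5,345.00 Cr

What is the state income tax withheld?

State Income Tax: taxable = 5,345.00 Cr − 1×220.00 Cr = 5,125.00 Cr
  264.00 Cr + 17% × (5,125.00 Cr − 2,400.00 Cr) = 264.00 Cr + 17% × 2,725.00 Cr = 727.25 Cr

727.25 Cr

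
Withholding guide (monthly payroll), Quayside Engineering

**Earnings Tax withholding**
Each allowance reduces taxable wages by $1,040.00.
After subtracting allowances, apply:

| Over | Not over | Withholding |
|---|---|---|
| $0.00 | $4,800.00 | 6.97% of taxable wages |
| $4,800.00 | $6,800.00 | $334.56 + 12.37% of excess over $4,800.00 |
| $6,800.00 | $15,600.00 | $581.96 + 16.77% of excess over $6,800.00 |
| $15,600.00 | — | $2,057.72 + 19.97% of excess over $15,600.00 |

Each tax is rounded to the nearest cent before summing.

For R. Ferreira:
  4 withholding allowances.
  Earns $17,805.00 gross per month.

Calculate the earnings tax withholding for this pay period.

Earnings Tax: taxable = $17,805.00 − 4×$1,040.00 = $13,645.00
  $581.96 + 16.77% × ($13,645.00 − $6,800.00) = $581.96 + 16.77% × $6,845.00 = $1,729.87

$1,729.87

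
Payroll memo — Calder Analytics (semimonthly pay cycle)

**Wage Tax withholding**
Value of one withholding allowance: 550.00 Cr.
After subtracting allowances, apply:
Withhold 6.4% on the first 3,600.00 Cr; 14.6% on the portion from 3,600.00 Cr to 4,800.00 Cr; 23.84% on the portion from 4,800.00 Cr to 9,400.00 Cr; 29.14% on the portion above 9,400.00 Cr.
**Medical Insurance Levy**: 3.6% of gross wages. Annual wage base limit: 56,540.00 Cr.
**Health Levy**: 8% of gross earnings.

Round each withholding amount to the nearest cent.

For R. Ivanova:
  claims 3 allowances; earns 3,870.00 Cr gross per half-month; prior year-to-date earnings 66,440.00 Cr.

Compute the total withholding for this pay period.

451.68 Cr

Wage Tax: taxable = 3,870.00 Cr − 3×550.00 Cr = 2,220.00 Cr
  6.4% × 2,220.00 Cr = 142.08 Cr
Medical Insurance Levy: YTD 66,440.00 Cr ≥ cap 56,540.00 Cr → 0.00 Cr
Health Levy: 8% × 3,870.00 Cr = 309.60 Cr
Total: 142.08 Cr + 0.00 Cr + 309.60 Cr = 451.68 Cr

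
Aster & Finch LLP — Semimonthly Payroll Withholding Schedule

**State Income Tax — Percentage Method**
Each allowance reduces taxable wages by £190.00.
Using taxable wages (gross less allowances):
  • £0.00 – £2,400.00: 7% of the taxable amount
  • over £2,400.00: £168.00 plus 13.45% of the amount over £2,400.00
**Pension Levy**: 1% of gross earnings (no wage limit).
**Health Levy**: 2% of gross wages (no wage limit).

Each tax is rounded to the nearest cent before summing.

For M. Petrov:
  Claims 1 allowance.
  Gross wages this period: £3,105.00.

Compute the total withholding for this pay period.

State Income Tax: taxable = £3,105.00 − 1×£190.00 = £2,915.00
  £168.00 + 13.45% × (£2,915.00 − £2,400.00) = £168.00 + 13.45% × £515.00 = £237.27
Pension Levy: 1% × £3,105.00 = £31.05
Health Levy: 2% × £3,105.00 = £62.10
Total: £237.27 + £31.05 + £62.10 = £330.42

£330.42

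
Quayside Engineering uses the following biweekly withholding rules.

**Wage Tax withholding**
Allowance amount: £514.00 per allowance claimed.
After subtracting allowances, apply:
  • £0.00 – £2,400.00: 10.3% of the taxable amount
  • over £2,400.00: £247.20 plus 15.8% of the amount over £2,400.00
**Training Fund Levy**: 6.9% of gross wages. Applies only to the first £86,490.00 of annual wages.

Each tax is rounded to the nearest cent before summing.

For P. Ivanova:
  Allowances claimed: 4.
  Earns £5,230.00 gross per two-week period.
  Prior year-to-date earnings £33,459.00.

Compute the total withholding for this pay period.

Wage Tax: taxable = £5,230.00 − 4×£514.00 = £3,174.00
  £247.20 + 15.8% × (£3,174.00 − £2,400.00) = £247.20 + 15.8% × £774.00 = £369.49
Training Fund Levy: 6.9% × £5,230.00 = £360.87
Total: £369.49 + £360.87 = £730.36

£730.36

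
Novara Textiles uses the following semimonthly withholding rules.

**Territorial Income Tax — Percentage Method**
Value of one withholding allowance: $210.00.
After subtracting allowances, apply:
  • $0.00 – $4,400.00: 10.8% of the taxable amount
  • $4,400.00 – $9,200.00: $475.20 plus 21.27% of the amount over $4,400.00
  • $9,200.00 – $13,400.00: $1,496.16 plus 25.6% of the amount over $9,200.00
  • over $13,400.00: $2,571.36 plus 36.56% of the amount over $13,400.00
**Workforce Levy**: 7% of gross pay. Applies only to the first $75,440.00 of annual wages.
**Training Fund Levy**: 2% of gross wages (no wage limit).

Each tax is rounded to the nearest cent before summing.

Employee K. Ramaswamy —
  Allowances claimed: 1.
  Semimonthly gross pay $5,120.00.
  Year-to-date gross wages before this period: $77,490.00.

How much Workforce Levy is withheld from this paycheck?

Workforce Levy: YTD $77,490.00 ≥ cap $75,440.00 → $0.00

$0.00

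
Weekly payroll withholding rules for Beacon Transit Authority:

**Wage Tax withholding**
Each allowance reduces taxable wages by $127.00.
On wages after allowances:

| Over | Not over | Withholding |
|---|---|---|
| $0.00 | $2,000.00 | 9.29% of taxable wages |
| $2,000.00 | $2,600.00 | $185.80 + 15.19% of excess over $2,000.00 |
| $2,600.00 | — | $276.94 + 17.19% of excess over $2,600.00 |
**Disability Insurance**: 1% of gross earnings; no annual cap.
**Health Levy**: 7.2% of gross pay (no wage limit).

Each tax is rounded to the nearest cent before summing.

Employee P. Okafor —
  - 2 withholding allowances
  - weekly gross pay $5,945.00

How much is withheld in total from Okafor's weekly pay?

$1,295.77

Wage Tax: taxable = $5,945.00 − 2×$127.00 = $5,691.00
  $276.94 + 17.19% × ($5,691.00 − $2,600.00) = $276.94 + 17.19% × $3,091.00 = $808.28
Disability Insurance: 1% × $5,945.00 = $59.45
Health Levy: 7.2% × $5,945.00 = $428.04
Total: $808.28 + $59.45 + $428.04 = $1,295.77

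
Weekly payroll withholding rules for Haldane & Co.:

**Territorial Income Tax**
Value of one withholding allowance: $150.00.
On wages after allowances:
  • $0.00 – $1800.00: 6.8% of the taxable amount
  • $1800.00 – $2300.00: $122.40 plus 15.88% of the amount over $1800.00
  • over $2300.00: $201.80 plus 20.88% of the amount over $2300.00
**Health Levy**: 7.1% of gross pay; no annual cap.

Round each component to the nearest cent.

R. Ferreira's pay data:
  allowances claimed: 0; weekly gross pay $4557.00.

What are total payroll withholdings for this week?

$996.61

Territorial Income Tax: taxable = $4557.00
  $201.80 + 20.88% × ($4557.00 − $2300.00) = $201.80 + 20.88% × $2257.00 = $673.06
Health Levy: 7.1% × $4557.00 = $323.55
Total: $673.06 + $323.55 = $996.61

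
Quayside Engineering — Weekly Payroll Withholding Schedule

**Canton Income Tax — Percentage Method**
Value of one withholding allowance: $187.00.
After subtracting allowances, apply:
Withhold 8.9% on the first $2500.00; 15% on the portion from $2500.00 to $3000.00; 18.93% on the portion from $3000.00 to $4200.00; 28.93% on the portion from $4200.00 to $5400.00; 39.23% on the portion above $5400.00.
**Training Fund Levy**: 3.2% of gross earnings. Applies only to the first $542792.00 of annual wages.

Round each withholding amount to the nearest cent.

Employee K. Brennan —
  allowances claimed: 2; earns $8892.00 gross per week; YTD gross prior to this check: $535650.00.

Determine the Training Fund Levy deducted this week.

$228.54

Training Fund Levy: cap $542792.00 − YTD $535650.00 = $7142.00 subject; 3.2% × $7142.00 = $228.54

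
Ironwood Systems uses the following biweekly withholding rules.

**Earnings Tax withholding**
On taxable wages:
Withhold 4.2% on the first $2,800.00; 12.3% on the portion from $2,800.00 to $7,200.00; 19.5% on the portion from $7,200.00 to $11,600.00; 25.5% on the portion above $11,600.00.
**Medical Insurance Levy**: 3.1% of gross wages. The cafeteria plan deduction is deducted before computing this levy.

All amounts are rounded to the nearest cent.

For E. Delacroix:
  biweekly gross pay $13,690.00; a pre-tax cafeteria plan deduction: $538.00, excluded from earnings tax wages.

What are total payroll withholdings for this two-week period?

Earnings Tax: taxable = $13,690.00 − $538.00 = $13,152.00
  $1,516.80 + 25.5% × ($13,152.00 − $11,600.00) = $1,516.80 + 25.5% × $1,552.00 = $1,912.56
Medical Insurance Levy: 3.1% × $13,152.00 = $407.71
Total: $1,912.56 + $407.71 = $2,320.27

$2,320.27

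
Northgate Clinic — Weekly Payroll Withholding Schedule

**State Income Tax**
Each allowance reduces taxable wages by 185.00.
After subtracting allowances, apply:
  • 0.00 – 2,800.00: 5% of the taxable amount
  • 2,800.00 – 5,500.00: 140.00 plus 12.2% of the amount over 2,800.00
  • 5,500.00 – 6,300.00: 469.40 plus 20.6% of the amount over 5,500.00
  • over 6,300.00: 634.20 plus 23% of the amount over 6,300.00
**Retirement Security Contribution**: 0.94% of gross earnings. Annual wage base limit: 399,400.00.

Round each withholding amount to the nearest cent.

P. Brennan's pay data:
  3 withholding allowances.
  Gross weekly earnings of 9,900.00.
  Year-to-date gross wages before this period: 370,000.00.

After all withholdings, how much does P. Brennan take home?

State Income Tax: taxable = 9,900.00 − 3×185.00 = 9,345.00
  634.20 + 23% × (9,345.00 − 6,300.00) = 634.20 + 23% × 3,045.00 = 1,334.55
Retirement Security Contribution: 0.94% × 9,900.00 = 93.06
Total withheld: 1,334.55 + 93.06 = 1,427.61
Net pay: 9,900.00 − 1,427.61 = 8,472.39

8,472.39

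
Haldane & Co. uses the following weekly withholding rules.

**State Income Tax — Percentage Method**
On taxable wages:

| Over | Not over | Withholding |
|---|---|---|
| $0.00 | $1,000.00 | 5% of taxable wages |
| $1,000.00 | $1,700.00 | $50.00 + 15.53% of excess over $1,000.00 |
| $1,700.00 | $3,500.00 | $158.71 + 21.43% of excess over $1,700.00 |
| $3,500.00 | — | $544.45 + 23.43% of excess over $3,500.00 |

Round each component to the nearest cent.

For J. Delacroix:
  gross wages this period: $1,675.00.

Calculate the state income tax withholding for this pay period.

$154.83

State Income Tax: taxable = $1,675.00
  $50.00 + 15.53% × ($1,675.00 − $1,000.00) = $50.00 + 15.53% × $675.00 = $154.83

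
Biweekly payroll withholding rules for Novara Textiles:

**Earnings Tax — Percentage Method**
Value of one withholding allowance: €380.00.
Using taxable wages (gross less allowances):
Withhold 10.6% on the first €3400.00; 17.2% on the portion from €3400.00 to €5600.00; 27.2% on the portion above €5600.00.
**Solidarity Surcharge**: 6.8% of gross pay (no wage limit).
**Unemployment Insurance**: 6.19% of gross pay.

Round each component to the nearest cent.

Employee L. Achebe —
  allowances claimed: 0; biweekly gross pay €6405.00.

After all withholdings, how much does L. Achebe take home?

€4615.23

Earnings Tax: taxable = €6405.00
  €738.80 + 27.2% × (€6405.00 − €5600.00) = €738.80 + 27.2% × €805.00 = €957.76
Solidarity Surcharge: 6.8% × €6405.00 = €435.54
Unemployment Insurance: 6.19% × €6405.00 = €396.47
Total withheld: €957.76 + €435.54 + €396.47 = €1789.77
Net pay: €6405.00 − €1789.77 = €4615.23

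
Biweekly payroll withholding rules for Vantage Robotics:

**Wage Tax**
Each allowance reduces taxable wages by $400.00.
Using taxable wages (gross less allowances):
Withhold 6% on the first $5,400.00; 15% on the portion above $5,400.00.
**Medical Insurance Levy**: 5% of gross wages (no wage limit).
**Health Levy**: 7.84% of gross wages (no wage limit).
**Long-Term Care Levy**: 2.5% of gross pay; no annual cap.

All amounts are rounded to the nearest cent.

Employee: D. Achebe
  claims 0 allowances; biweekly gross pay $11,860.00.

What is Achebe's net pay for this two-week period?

$8,747.68

Wage Tax: taxable = $11,860.00
  $324.00 + 15% × ($11,860.00 − $5,400.00) = $324.00 + 15% × $6,460.00 = $1,293.00
Medical Insurance Levy: 5% × $11,860.00 = $593.00
Health Levy: 7.84% × $11,860.00 = $929.82
Long-Term Care Levy: 2.5% × $11,860.00 = $296.50
Total withheld: $1,293.00 + $593.00 + $929.82 + $296.50 = $3,112.32
Net pay: $11,860.00 − $3,112.32 = $8,747.68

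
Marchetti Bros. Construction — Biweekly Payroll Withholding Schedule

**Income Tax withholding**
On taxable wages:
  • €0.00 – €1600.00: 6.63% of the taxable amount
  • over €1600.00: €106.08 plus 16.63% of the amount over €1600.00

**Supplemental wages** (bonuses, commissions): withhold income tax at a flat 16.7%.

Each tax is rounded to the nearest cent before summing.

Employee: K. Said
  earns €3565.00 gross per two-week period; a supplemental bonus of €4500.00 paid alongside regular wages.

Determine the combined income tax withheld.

€1184.36

Income Tax: taxable = €3565.00
  €106.08 + 16.63% × (€3565.00 − €1600.00) = €106.08 + 16.63% × €1965.00 = €432.86
Supplemental (16.7% flat on bonus): 16.7% × €4500.00 = €751.50
Total income tax: €432.86 + €751.50 = €1184.36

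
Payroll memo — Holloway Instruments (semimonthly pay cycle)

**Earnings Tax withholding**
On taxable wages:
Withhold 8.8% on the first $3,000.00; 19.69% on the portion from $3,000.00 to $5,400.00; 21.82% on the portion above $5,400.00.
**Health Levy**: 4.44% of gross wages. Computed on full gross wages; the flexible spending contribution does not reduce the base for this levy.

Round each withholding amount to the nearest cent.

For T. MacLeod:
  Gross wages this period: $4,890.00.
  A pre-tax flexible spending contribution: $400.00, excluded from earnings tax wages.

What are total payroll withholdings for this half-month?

$774.50

Earnings Tax: taxable = $4,890.00 − $400.00 = $4,490.00
  $264.00 + 19.69% × ($4,490.00 − $3,000.00) = $264.00 + 19.69% × $1,490.00 = $557.38
Health Levy: 4.44% × $4,890.00 = $217.12
Total: $557.38 + $217.12 = $774.50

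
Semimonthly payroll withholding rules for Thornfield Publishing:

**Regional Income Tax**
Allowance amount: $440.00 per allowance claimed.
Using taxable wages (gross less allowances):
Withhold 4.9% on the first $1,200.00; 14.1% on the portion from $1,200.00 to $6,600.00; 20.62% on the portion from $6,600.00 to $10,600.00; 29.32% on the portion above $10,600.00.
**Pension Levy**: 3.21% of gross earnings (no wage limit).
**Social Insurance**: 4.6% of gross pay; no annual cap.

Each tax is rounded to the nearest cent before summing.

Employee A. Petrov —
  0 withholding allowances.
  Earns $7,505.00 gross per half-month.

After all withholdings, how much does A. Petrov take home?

$5,912.05

Regional Income Tax: taxable = $7,505.00
  $820.20 + 20.62% × ($7,505.00 − $6,600.00) = $820.20 + 20.62% × $905.00 = $1,006.81
Pension Levy: 3.21% × $7,505.00 = $240.91
Social Insurance: 4.6% × $7,505.00 = $345.23
Total withheld: $1,006.81 + $240.91 + $345.23 = $1,592.95
Net pay: $7,505.00 − $1,592.95 = $5,912.05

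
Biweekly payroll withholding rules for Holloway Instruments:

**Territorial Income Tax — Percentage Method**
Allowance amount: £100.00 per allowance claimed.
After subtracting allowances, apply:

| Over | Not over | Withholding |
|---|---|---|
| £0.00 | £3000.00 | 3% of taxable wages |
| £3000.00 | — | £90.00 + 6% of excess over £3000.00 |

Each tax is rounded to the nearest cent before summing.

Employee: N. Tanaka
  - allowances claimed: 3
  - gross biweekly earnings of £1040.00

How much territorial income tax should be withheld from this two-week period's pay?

£22.20

Territorial Income Tax: taxable = £1040.00 − 3×£100.00 = £740.00
  3% × £740.00 = £22.20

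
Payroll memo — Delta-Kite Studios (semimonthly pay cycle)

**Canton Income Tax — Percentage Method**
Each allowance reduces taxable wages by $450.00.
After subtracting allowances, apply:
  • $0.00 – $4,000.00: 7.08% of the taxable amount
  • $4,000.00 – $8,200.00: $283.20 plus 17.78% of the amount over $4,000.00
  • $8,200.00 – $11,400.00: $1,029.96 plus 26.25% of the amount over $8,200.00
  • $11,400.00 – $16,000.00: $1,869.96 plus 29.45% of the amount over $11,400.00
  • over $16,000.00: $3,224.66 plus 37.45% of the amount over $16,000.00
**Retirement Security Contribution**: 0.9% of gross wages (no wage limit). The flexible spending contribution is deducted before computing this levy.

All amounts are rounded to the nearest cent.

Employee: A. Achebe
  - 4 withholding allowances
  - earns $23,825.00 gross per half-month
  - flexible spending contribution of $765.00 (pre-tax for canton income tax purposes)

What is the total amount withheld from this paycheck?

Canton Income Tax: taxable = $23,825.00 − $765.00 − 4×$450.00 = $21,260.00
  $3,224.66 + 37.45% × ($21,260.00 − $16,000.00) = $3,224.66 + 37.45% × $5,260.00 = $5,194.53
Retirement Security Contribution: 0.9% × $23,060.00 = $207.54
Total: $5,194.53 + $207.54 = $5,402.07

$5,402.07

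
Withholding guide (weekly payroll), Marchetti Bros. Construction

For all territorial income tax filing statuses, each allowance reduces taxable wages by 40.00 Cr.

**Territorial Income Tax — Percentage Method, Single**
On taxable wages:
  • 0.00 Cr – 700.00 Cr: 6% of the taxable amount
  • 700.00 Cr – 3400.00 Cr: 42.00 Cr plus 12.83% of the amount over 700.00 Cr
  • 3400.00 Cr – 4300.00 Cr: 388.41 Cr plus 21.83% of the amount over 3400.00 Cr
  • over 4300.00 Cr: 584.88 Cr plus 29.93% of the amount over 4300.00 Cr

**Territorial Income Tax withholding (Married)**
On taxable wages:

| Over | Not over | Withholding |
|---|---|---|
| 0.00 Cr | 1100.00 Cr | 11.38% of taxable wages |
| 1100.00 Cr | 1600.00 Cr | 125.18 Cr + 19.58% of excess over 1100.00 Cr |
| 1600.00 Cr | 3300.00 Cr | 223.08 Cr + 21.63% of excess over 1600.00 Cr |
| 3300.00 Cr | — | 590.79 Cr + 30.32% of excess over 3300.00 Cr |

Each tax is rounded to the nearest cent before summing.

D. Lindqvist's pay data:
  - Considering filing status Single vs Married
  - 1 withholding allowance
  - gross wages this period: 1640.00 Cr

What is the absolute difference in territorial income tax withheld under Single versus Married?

65.61 Cr

Territorial Income Tax (Single): taxable = 1640.00 Cr − 1×40.00 Cr = 1600.00 Cr
  42.00 Cr + 12.83% × (1600.00 Cr − 700.00 Cr) = 42.00 Cr + 12.83% × 900.00 Cr = 157.47 Cr
Territorial Income Tax (Married): taxable = 1640.00 Cr − 1×40.00 Cr = 1600.00 Cr
  125.18 Cr + 19.58% × (1600.00 Cr − 1100.00 Cr) = 125.18 Cr + 19.58% × 500.00 Cr = 223.08 Cr
Difference: |157.47 Cr − 223.08 Cr| = 65.61 Cr (higher under Married)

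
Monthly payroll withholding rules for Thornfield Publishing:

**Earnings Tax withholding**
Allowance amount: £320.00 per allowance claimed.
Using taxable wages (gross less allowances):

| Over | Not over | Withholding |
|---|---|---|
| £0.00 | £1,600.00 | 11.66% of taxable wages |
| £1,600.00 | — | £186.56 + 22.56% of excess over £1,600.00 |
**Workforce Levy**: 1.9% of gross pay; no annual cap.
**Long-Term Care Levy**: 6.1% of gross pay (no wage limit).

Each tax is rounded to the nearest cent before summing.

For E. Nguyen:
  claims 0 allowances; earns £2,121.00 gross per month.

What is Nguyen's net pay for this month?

£1,647.22

Earnings Tax: taxable = £2,121.00
  £186.56 + 22.56% × (£2,121.00 − £1,600.00) = £186.56 + 22.56% × £521.00 = £304.10
Workforce Levy: 1.9% × £2,121.00 = £40.30
Long-Term Care Levy: 6.1% × £2,121.00 = £129.38
Total withheld: £304.10 + £40.30 + £129.38 = £473.78
Net pay: £2,121.00 − £473.78 = £1,647.22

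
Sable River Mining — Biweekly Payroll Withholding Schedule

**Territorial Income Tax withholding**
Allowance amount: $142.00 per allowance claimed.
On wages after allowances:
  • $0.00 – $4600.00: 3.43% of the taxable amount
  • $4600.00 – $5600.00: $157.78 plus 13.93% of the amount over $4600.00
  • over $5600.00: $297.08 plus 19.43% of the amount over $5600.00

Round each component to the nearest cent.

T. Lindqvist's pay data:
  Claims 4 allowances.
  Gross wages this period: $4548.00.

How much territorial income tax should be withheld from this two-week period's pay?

$136.51

Territorial Income Tax: taxable = $4548.00 − 4×$142.00 = $3980.00
  3.43% × $3980.00 = $136.51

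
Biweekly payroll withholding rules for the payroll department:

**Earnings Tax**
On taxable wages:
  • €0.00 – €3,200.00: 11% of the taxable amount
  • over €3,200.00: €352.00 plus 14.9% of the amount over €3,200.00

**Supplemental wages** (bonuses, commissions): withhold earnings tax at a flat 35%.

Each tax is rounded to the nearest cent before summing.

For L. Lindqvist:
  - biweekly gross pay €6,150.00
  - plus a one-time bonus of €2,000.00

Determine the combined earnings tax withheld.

Earnings Tax: taxable = €6,150.00
  €352.00 + 14.9% × (€6,150.00 − €3,200.00) = €352.00 + 14.9% × €2,950.00 = €791.55
Supplemental (35% flat on bonus): 35% × €2,000.00 = €700.00
Total earnings tax: €791.55 + €700.00 = €1,491.55

€1,491.55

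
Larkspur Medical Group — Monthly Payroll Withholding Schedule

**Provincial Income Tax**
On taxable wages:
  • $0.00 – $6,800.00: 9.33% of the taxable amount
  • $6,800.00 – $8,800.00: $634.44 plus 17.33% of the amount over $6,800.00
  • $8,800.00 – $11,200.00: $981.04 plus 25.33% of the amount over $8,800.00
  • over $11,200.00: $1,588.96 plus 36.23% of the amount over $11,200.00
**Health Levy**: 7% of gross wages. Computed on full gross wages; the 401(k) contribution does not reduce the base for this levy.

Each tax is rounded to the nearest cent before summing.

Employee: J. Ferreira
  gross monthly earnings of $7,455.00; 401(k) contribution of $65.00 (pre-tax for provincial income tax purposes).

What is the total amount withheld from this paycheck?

$1,258.54

Provincial Income Tax: taxable = $7,455.00 − $65.00 = $7,390.00
  $634.44 + 17.33% × ($7,390.00 − $6,800.00) = $634.44 + 17.33% × $590.00 = $736.69
Health Levy: 7% × $7,455.00 = $521.85
Total: $736.69 + $521.85 = $1,258.54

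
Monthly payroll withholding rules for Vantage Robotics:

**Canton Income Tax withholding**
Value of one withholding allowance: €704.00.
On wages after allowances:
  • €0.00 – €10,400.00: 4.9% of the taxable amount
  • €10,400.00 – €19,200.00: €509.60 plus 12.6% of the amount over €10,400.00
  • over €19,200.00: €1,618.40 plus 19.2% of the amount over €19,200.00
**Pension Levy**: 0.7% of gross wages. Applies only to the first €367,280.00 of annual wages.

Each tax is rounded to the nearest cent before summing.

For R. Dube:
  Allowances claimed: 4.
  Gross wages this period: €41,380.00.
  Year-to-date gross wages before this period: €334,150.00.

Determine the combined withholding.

€5,568.20

Canton Income Tax: taxable = €41,380.00 − 4×€704.00 = €38,564.00
  €1,618.40 + 19.2% × (€38,564.00 − €19,200.00) = €1,618.40 + 19.2% × €19,364.00 = €5,336.29
Pension Levy: cap €367,280.00 − YTD €334,150.00 = €33,130.00 subject; 0.7% × €33,130.00 = €231.91
Total: €5,336.29 + €231.91 = €5,568.20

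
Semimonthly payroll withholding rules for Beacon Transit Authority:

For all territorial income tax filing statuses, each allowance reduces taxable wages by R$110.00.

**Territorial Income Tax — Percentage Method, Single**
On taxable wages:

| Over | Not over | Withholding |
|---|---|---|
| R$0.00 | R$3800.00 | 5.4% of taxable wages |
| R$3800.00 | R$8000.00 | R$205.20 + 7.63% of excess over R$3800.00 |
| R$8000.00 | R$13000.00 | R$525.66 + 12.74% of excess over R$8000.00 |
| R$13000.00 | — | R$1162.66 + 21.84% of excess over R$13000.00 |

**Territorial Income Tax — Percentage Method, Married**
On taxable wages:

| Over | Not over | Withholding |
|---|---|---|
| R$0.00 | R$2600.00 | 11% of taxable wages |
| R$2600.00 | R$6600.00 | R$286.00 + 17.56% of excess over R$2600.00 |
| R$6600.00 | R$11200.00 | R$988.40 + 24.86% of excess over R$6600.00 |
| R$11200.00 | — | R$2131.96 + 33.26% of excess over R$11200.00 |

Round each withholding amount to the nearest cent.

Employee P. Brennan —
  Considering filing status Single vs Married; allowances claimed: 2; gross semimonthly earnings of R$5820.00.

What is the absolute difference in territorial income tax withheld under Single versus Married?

R$470.26

Territorial Income Tax (Single): taxable = R$5820.00 − 2×R$110.00 = R$5600.00
  R$205.20 + 7.63% × (R$5600.00 − R$3800.00) = R$205.20 + 7.63% × R$1800.00 = R$342.54
Territorial Income Tax (Married): taxable = R$5820.00 − 2×R$110.00 = R$5600.00
  R$286.00 + 17.56% × (R$5600.00 − R$2600.00) = R$286.00 + 17.56% × R$3000.00 = R$812.80
Difference: |R$342.54 − R$812.80| = R$470.26 (higher under Married)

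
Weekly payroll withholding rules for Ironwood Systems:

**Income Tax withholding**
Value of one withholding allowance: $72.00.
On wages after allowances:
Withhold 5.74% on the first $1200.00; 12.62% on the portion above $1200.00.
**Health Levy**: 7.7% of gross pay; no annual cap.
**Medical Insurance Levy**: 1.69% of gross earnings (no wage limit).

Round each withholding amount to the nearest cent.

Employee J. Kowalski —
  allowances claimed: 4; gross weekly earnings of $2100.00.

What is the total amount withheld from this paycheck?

$343.30

Income Tax: taxable = $2100.00 − 4×$72.00 = $1812.00
  $68.88 + 12.62% × ($1812.00 − $1200.00) = $68.88 + 12.62% × $612.00 = $146.11
Health Levy: 7.7% × $2100.00 = $161.70
Medical Insurance Levy: 1.69% × $2100.00 = $35.49
Total: $146.11 + $161.70 + $35.49 = $343.30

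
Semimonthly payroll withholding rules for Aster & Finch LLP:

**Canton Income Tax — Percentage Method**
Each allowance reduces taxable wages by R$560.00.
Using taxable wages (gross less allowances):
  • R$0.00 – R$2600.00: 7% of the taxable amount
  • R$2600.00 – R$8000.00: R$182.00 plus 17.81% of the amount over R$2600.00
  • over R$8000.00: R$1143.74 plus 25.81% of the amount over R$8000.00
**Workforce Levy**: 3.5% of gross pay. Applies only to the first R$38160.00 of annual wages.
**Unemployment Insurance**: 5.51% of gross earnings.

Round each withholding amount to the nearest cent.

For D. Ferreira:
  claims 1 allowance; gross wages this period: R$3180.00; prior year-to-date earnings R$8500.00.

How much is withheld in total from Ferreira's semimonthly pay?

R$472.08

Canton Income Tax: taxable = R$3180.00 − 1×R$560.00 = R$2620.00
  R$182.00 + 17.81% × (R$2620.00 − R$2600.00) = R$182.00 + 17.81% × R$20.00 = R$185.56
Workforce Levy: 3.5% × R$3180.00 = R$111.30
Unemployment Insurance: 5.51% × R$3180.00 = R$175.22
Total: R$185.56 + R$111.30 + R$175.22 = R$472.08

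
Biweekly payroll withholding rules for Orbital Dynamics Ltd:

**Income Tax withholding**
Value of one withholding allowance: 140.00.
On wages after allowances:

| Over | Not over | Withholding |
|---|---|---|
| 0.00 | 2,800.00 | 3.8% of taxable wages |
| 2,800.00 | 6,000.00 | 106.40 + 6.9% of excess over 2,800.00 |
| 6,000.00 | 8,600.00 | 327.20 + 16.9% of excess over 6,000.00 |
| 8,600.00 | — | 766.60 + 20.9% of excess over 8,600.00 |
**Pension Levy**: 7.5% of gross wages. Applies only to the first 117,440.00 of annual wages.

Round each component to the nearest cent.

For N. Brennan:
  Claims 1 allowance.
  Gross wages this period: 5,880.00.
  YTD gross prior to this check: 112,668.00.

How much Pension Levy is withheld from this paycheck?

Pension Levy: cap 117,440.00 − YTD 112,668.00 = 4,772.00 subject; 7.5% × 4,772.00 = 357.90

357.90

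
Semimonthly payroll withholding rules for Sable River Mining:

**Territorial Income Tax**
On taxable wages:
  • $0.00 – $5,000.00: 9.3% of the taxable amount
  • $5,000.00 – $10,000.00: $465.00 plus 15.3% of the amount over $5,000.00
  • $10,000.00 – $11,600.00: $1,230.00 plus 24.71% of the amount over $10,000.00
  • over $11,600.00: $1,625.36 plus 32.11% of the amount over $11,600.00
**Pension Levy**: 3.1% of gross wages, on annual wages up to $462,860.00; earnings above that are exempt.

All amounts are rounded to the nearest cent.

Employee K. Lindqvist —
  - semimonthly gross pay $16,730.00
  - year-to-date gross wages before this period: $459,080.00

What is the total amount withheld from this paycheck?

$3,389.78

Territorial Income Tax: taxable = $16,730.00
  $1,625.36 + 32.11% × ($16,730.00 − $11,600.00) = $1,625.36 + 32.11% × $5,130.00 = $3,272.60
Pension Levy: cap $462,860.00 − YTD $459,080.00 = $3,780.00 subject; 3.1% × $3,780.00 = $117.18
Total: $3,272.60 + $117.18 = $3,389.78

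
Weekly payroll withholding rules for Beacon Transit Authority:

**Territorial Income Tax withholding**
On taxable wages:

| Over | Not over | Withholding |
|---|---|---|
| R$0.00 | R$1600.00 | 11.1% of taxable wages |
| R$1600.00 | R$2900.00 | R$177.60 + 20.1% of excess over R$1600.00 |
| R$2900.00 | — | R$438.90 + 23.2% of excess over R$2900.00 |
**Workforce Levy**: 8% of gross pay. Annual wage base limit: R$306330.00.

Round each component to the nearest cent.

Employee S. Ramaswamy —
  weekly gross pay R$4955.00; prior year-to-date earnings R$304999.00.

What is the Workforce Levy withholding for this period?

Workforce Levy: cap R$306330.00 − YTD R$304999.00 = R$1331.00 subject; 8% × R$1331.00 = R$106.48

R$106.48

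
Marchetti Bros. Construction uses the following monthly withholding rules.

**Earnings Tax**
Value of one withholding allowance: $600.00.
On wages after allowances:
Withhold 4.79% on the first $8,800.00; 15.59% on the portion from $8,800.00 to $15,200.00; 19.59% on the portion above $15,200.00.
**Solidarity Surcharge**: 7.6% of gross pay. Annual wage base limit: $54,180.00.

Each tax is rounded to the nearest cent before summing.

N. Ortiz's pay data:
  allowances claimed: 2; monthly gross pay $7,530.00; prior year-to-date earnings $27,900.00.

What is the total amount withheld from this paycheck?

Earnings Tax: taxable = $7,530.00 − 2×$600.00 = $6,330.00
  4.79% × $6,330.00 = $303.21
Solidarity Surcharge: 7.6% × $7,530.00 = $572.28
Total: $303.21 + $572.28 = $875.49

$875.49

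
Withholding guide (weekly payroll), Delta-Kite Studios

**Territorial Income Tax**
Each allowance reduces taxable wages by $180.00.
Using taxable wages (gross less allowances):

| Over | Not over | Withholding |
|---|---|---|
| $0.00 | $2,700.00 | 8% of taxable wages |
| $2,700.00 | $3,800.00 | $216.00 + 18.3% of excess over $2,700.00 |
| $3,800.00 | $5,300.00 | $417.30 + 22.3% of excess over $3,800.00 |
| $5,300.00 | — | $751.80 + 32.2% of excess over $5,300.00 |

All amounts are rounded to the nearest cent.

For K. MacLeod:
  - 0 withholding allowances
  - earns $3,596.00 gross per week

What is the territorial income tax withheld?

Territorial Income Tax: taxable = $3,596.00
  $216.00 + 18.3% × ($3,596.00 − $2,700.00) = $216.00 + 18.3% × $896.00 = $379.97

$379.97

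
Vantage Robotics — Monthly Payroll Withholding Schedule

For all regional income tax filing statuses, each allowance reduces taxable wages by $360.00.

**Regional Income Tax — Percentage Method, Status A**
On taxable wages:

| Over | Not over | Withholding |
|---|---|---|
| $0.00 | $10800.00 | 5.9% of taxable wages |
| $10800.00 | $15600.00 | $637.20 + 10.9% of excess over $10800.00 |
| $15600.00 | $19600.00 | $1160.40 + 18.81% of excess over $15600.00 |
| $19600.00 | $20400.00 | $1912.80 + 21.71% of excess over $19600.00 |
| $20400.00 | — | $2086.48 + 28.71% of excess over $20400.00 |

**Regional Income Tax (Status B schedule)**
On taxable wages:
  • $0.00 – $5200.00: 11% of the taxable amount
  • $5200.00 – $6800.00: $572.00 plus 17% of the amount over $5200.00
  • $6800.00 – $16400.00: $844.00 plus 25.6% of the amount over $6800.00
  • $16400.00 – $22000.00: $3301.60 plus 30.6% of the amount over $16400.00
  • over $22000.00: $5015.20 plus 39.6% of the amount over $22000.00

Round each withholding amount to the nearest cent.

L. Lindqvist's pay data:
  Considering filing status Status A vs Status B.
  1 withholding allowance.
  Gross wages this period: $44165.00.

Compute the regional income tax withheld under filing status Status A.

$8806.06

Regional Income Tax (Status A): taxable = $44165.00 − 1×$360.00 = $43805.00
  $2086.48 + 28.71% × ($43805.00 − $20400.00) = $2086.48 + 28.71% × $23405.00 = $8806.06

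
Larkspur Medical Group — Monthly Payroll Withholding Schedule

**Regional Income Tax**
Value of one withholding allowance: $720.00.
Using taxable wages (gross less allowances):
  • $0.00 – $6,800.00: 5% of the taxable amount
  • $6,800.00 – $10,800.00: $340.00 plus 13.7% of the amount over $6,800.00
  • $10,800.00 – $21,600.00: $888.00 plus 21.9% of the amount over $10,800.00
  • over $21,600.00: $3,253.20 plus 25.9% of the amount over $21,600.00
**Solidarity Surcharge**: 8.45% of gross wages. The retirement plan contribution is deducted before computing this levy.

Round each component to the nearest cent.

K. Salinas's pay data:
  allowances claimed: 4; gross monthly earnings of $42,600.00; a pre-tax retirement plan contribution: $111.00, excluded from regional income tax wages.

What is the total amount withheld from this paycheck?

$11,507.85

Regional Income Tax: taxable = $42,600.00 − $111.00 − 4×$720.00 = $39,609.00
  $3,253.20 + 25.9% × ($39,609.00 − $21,600.00) = $3,253.20 + 25.9% × $18,009.00 = $7,917.53
Solidarity Surcharge: 8.45% × $42,489.00 = $3,590.32
Total: $7,917.53 + $3,590.32 = $11,507.85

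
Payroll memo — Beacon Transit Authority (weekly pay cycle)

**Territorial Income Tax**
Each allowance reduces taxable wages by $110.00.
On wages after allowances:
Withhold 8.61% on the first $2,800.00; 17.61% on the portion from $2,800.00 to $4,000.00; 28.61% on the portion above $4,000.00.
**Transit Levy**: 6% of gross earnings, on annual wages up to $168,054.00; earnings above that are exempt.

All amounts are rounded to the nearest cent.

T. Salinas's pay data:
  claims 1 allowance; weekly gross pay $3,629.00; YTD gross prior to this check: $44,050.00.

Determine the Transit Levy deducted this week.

Transit Levy: 6% × $3,629.00 = $217.74

$217.74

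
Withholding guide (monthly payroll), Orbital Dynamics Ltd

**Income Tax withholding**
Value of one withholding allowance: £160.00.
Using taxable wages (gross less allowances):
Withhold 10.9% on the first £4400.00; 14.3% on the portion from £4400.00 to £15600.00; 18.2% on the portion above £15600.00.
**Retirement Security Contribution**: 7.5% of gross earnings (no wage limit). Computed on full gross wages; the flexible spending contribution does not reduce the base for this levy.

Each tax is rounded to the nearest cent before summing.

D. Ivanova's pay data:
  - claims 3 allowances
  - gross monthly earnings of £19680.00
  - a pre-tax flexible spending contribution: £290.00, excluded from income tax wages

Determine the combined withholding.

£4159.62

Income Tax: taxable = £19680.00 − £290.00 − 3×£160.00 = £18910.00
  £2081.20 + 18.2% × (£18910.00 − £15600.00) = £2081.20 + 18.2% × £3310.00 = £2683.62
Retirement Security Contribution: 7.5% × £19680.00 = £1476.00
Total: £2683.62 + £1476.00 = £4159.62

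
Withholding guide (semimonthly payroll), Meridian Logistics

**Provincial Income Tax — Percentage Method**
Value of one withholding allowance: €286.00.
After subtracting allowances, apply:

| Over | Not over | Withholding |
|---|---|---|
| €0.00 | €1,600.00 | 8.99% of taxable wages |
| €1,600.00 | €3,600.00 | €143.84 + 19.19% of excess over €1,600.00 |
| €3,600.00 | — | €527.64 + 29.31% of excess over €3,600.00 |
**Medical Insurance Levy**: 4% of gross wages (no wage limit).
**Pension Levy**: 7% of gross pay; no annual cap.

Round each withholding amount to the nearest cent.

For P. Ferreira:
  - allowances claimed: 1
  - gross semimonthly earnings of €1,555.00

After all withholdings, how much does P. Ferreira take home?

Provincial Income Tax: taxable = €1,555.00 − 1×€286.00 = €1,269.00
  8.99% × €1,269.00 = €114.08
Medical Insurance Levy: 4% × €1,555.00 = €62.20
Pension Levy: 7% × €1,555.00 = €108.85
Total withheld: €114.08 + €62.20 + €108.85 = €285.13
Net pay: €1,555.00 − €285.13 = €1,269.87

€1,269.87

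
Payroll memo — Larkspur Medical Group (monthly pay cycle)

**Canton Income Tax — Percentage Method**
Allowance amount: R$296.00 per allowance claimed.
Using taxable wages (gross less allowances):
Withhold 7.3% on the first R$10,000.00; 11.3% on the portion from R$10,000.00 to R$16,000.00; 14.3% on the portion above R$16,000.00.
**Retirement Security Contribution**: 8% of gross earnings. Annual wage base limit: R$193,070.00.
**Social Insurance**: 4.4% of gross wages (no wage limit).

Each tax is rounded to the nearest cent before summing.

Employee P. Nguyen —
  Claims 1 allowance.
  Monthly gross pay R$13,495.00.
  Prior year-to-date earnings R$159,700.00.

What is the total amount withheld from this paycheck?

Canton Income Tax: taxable = R$13,495.00 − 1×R$296.00 = R$13,199.00
  R$730.00 + 11.3% × (R$13,199.00 − R$10,000.00) = R$730.00 + 11.3% × R$3,199.00 = R$1,091.49
Retirement Security Contribution: 8% × R$13,495.00 = R$1,079.60
Social Insurance: 4.4% × R$13,495.00 = R$593.78
Total: R$1,091.49 + R$1,079.60 + R$593.78 = R$2,764.87

R$2,764.87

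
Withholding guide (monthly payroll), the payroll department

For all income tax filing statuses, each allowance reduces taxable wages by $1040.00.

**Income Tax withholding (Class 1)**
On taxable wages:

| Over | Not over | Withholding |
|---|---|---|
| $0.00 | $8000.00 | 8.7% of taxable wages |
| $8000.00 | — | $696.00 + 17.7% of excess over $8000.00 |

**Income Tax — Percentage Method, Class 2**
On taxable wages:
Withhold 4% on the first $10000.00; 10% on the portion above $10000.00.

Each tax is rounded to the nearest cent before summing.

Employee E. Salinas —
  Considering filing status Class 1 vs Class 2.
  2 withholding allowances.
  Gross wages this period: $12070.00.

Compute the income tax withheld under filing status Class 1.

Income Tax (Class 1): taxable = $12070.00 − 2×$1040.00 = $9990.00
  $696.00 + 17.7% × ($9990.00 − $8000.00) = $696.00 + 17.7% × $1990.00 = $1048.23

$1048.23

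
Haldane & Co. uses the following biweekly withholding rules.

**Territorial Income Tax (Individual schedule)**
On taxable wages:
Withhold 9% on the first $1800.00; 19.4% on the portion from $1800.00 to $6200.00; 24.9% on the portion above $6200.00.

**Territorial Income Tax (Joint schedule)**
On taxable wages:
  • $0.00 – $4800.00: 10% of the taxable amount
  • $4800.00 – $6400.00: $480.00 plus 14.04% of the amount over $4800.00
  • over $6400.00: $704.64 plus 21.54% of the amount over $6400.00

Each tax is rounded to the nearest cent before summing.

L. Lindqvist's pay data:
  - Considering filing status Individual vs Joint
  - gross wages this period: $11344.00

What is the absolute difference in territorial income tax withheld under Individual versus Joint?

Territorial Income Tax (Individual): taxable = $11344.00
  $1015.60 + 24.9% × ($11344.00 − $6200.00) = $1015.60 + 24.9% × $5144.00 = $2296.46
Territorial Income Tax (Joint): taxable = $11344.00
  $704.64 + 21.54% × ($11344.00 − $6400.00) = $704.64 + 21.54% × $4944.00 = $1769.58
Difference: |$2296.46 − $1769.58| = $526.88 (higher under Individual)

$526.88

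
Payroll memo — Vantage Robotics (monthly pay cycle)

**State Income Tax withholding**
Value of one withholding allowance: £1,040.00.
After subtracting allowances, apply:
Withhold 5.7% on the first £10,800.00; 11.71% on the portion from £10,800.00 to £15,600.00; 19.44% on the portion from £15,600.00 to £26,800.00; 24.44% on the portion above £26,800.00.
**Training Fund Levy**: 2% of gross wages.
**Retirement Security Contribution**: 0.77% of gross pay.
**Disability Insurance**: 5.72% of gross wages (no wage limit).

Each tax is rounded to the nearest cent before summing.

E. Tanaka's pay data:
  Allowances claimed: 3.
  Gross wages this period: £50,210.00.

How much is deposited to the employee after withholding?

£37,633.33

State Income Tax: taxable = £50,210.00 − 3×£1,040.00 = £47,090.00
  £3,354.96 + 24.44% × (£47,090.00 − £26,800.00) = £3,354.96 + 24.44% × £20,290.00 = £8,313.84
Training Fund Levy: 2% × £50,210.00 = £1,004.20
Retirement Security Contribution: 0.77% × £50,210.00 = £386.62
Disability Insurance: 5.72% × £50,210.00 = £2,872.01
Total withheld: £8,313.84 + £1,004.20 + £386.62 + £2,872.01 = £12,576.67
Net pay: £50,210.00 − £12,576.67 = £37,633.33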